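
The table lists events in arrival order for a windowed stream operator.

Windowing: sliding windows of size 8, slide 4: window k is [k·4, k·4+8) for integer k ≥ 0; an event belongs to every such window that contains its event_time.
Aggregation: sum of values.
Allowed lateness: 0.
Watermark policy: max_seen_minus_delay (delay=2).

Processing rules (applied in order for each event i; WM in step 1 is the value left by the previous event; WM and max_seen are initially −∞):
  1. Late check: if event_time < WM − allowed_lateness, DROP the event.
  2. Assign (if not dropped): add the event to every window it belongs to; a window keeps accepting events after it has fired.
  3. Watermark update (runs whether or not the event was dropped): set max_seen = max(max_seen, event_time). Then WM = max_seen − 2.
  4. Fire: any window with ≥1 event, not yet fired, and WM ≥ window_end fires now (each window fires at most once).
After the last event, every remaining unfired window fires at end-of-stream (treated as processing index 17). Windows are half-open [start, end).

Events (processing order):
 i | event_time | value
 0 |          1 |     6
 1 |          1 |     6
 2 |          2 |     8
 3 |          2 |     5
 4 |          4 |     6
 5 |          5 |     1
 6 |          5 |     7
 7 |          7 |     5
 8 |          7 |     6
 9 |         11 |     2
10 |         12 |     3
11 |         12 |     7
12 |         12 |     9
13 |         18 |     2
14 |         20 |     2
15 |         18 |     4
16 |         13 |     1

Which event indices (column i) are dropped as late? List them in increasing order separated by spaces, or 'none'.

16

i=0 t=1 v=6: → [0,8); WM=-1
i=1 t=1 v=6: → [0,8); WM=-1
i=2 t=2 v=8: → [0,8); WM=0
i=3 t=2 v=5: → [0,8); WM=0
i=4 t=4 v=6: → [4,12),[0,8); WM=2
i=5 t=5 v=1: → [4,12),[0,8); WM=3
i=6 t=5 v=7: → [4,12),[0,8); WM=3
i=7 t=7 v=5: → [4,12),[0,8); WM=5
i=8 t=7 v=6: → [4,12),[0,8); WM=5
i=9 t=11 v=2: → [8,16),[4,12); WM=9; [0,8) fires=50
i=10 t=12 v=3: → [12,20),[8,16); WM=10
i=11 t=12 v=7: → [12,20),[8,16); WM=10
i=12 t=12 v=9: → [12,20),[8,16); WM=10
i=13 t=18 v=2: → [16,24),[12,20); WM=16; [4,12) fires=27 [8,16) fires=21
i=14 t=20 v=2: → [20,28),[16,24); WM=18
i=15 t=18 v=4: → [16,24),[12,20); WM=18
i=16 t=13 v=1: DROP (t<18-0); WM=18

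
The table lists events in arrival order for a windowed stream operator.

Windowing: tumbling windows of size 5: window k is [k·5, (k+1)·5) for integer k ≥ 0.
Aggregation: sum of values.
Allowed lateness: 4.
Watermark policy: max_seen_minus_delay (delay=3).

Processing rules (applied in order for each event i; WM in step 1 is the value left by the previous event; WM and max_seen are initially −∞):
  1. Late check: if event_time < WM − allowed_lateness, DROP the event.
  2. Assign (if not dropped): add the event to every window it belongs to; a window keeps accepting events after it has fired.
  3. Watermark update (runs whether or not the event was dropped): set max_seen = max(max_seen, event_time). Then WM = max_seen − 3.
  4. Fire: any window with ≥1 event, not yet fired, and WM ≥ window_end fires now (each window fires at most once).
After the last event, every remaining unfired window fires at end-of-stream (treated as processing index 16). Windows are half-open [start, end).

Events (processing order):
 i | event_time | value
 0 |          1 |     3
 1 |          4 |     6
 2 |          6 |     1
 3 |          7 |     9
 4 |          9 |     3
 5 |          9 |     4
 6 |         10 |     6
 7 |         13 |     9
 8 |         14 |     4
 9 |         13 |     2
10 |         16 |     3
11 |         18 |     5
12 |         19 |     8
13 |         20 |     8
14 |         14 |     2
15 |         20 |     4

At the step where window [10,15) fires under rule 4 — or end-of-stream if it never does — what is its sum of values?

i=0 t=1 v=3: → [0,5); WM=-2
i=1 t=4 v=6: → [0,5); WM=1
i=2 t=6 v=1: → [5,10); WM=3
i=3 t=7 v=9: → [5,10); WM=4
i=4 t=9 v=3: → [5,10); WM=6; [0,5) fires=9
i=5 t=9 v=4: → [5,10); WM=6
i=6 t=10 v=6: → [10,15); WM=7
i=7 t=13 v=9: → [10,15); WM=10; [5,10) fires=17
i=8 t=14 v=4: → [10,15); WM=11
i=9 t=13 v=2: → [10,15); WM=11
i=10 t=16 v=3: → [15,20); WM=13
i=11 t=18 v=5: → [15,20); WM=15; [10,15) fires=21
i=12 t=19 v=8: → [15,20); WM=16
i=13 t=20 v=8: → [20,25); WM=17
i=14 t=14 v=2: → [10,15); WM=17
i=15 t=20 v=4: → [20,25); WM=17

21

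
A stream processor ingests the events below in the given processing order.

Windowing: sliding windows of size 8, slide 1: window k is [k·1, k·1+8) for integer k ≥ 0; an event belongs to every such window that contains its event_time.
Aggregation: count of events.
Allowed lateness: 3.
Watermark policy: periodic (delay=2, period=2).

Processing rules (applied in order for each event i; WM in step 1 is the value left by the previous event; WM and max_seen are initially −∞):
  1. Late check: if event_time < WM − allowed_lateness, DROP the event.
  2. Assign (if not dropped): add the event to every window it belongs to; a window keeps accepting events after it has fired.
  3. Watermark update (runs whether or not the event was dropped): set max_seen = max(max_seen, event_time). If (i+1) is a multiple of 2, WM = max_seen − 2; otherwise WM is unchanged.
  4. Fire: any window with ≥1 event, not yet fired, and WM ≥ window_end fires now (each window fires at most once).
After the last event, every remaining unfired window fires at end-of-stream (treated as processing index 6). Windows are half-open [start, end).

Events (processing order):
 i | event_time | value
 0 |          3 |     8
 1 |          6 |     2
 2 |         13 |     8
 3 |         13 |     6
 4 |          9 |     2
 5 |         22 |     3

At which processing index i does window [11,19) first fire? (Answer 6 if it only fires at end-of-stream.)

5

i=0 t=3 v=8: → [3,11),[2,10),[1,9),[0,8); WM=−∞
i=1 t=6 v=2: → [6,14),[5,13),[4,12),[3,11),[2,10),[1,9),[0,8); WM=4
i=2 t=13 v=8: → [13,21),[12,20),[11,19),[10,18),[9,17),[8,16),[7,15),[6,14); WM=4
i=3 t=13 v=6: → [13,21),[12,20),[11,19),[10,18),[9,17),[8,16),[7,15),[6,14); WM=11; [0,8) fires=2 [1,9) fires=2 [2,10) fires=2 [3,11) fires=2
i=4 t=9 v=2: → [9,17),[8,16),[7,15),[6,14),[5,13),[4,12),[3,11),[2,10); WM=11
i=5 t=22 v=3: → [22,30),[21,29),[20,28),[19,27),[18,26),[17,25),[16,24),[15,23); WM=20; [4,12) fires=2 [5,13) fires=2 [6,14) fires=4 [7,15) fires=3 [8,16) fires=3 [9,17) fires=3 [10,18) fires=2 [11,19) fires=2 [12,20) fires=2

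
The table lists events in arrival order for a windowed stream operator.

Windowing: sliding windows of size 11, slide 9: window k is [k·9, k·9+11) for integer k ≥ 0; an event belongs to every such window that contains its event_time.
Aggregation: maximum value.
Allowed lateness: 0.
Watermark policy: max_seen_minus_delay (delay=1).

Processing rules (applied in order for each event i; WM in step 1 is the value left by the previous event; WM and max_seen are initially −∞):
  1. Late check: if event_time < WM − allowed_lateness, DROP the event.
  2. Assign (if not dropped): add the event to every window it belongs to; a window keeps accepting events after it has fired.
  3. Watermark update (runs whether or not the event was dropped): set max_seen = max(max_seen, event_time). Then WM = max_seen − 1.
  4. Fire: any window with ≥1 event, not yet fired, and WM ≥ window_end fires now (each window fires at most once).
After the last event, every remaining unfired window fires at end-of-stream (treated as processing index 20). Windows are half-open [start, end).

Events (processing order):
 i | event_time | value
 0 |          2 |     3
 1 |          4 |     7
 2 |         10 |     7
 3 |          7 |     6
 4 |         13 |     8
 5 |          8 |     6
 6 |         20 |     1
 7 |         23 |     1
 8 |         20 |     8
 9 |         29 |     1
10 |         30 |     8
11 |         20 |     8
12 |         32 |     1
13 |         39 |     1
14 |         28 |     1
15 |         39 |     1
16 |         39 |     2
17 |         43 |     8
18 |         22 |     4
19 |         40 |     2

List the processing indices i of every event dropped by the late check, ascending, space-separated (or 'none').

i=0 t=2 v=3: → [0,11); WM=1
i=1 t=4 v=7: → [0,11); WM=3
i=2 t=10 v=7: → [9,20),[0,11); WM=9
i=3 t=7 v=6: DROP (t<9-0); WM=9
i=4 t=13 v=8: → [9,20); WM=12; [0,11) fires=7
i=5 t=8 v=6: DROP (t<12-0); WM=12
i=6 t=20 v=1: → [18,29); WM=19
i=7 t=23 v=1: → [18,29); WM=22; [9,20) fires=8
i=8 t=20 v=8: DROP (t<22-0); WM=22
i=9 t=29 v=1: → [27,38); WM=28
i=10 t=30 v=8: → [27,38); WM=29; [18,29) fires=1
i=11 t=20 v=8: DROP (t<29-0); WM=29
i=12 t=32 v=1: → [27,38); WM=31
i=13 t=39 v=1: → [36,47); WM=38; [27,38) fires=8
i=14 t=28 v=1: DROP (t<38-0); WM=38
i=15 t=39 v=1: → [36,47); WM=38
i=16 t=39 v=2: → [36,47); WM=38
i=17 t=43 v=8: → [36,47); WM=42
i=18 t=22 v=4: DROP (t<42-0); WM=42
i=19 t=40 v=2: DROP (t<42-0); WM=42

3 5 8 11 14 18 19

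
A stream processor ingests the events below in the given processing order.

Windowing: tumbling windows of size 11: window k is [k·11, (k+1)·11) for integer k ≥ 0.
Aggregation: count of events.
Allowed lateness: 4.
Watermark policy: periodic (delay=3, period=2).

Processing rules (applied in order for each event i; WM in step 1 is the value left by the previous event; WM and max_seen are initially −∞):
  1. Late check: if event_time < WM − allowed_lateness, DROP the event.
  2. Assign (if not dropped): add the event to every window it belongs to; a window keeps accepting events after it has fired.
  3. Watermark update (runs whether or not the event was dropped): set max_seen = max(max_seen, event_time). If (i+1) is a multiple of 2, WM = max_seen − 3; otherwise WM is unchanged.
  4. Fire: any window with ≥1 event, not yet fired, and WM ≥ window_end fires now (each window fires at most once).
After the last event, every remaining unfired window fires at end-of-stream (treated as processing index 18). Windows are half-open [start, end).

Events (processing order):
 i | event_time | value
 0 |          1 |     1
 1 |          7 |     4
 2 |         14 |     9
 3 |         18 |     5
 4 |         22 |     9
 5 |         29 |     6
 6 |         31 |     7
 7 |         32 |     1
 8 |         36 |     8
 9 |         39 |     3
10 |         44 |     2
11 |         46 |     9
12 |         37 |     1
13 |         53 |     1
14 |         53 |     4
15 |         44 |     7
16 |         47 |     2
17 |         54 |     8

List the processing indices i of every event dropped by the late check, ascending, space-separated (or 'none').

12 15

i=0 t=1 v=1: → [0,11); WM=−∞
i=1 t=7 v=4: → [0,11); WM=4
i=2 t=14 v=9: → [11,22); WM=4
i=3 t=18 v=5: → [11,22); WM=15; [0,11) fires=2
i=4 t=22 v=9: → [22,33); WM=15
i=5 t=29 v=6: → [22,33); WM=26; [11,22) fires=2
i=6 t=31 v=7: → [22,33); WM=26
i=7 t=32 v=1: → [22,33); WM=29
i=8 t=36 v=8: → [33,44); WM=29
i=9 t=39 v=3: → [33,44); WM=36; [22,33) fires=4
i=10 t=44 v=2: → [44,55); WM=36
i=11 t=46 v=9: → [44,55); WM=43
i=12 t=37 v=1: DROP (t<43-4); WM=43
i=13 t=53 v=1: → [44,55); WM=50; [33,44) fires=2
i=14 t=53 v=4: → [44,55); WM=50
i=15 t=44 v=7: DROP (t<50-4); WM=50
i=16 t=47 v=2: → [44,55); WM=50
i=17 t=54 v=8: → [44,55); WM=51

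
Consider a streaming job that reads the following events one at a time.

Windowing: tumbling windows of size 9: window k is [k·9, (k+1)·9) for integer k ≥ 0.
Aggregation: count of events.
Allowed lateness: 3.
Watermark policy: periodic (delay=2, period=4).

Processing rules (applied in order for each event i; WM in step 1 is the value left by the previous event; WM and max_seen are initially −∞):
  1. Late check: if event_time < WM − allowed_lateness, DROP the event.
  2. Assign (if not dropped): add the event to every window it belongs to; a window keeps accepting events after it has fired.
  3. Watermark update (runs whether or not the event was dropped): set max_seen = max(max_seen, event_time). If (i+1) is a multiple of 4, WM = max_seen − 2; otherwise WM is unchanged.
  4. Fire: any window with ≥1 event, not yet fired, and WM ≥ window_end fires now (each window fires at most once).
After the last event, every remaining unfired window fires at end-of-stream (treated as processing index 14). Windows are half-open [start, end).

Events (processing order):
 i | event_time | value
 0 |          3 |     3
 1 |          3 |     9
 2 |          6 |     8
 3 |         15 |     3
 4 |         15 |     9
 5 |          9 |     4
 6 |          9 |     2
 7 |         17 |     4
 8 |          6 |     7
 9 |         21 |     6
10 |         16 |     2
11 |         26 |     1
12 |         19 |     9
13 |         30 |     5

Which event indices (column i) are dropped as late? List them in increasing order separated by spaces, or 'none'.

5 6 8 12

i=0 t=3 v=3: → [0,9); WM=−∞
i=1 t=3 v=9: → [0,9); WM=−∞
i=2 t=6 v=8: → [0,9); WM=−∞
i=3 t=15 v=3: → [9,18); WM=13; [0,9) fires=3
i=4 t=15 v=9: → [9,18); WM=13
i=5 t=9 v=4: DROP (t<13-3); WM=13
i=6 t=9 v=2: DROP (t<13-3); WM=13
i=7 t=17 v=4: → [9,18); WM=15
i=8 t=6 v=7: DROP (t<15-3); WM=15
i=9 t=21 v=6: → [18,27); WM=15
i=10 t=16 v=2: → [9,18); WM=15
i=11 t=26 v=1: → [18,27); WM=24; [9,18) fires=4
i=12 t=19 v=9: DROP (t<24-3); WM=24
i=13 t=30 v=5: → [27,36); WM=24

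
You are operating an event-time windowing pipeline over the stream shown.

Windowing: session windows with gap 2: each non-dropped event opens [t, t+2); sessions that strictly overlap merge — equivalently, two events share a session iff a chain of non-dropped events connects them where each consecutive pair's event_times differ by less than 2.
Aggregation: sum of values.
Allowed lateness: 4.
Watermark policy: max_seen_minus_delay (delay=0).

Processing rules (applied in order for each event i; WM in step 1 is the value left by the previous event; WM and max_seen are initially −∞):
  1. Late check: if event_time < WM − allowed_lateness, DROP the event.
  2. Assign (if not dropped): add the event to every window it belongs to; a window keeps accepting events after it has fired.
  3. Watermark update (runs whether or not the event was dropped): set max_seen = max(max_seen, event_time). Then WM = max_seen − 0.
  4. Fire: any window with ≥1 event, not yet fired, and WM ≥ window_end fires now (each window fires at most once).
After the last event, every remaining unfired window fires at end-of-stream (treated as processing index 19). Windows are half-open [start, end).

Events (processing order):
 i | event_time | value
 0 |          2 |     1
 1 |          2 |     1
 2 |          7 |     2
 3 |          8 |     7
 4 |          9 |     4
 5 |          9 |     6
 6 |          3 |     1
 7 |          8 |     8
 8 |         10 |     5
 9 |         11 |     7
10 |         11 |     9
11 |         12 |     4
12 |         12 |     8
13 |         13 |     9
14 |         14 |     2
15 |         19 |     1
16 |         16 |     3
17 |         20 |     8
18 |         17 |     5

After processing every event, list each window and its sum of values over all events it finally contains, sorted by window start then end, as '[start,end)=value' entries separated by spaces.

i=0 t=2 v=1: → [2,4); WM=2
i=1 t=2 v=1: → [2,4); WM=2
i=2 t=7 v=2: → [7,9); WM=7
i=3 t=8 v=7: → [7,10); WM=8
i=4 t=9 v=4: → [7,11); WM=9
i=5 t=9 v=6: → [7,11); WM=9
i=6 t=3 v=1: DROP (t<9-4); WM=9
i=7 t=8 v=8: → [7,11); WM=9
i=8 t=10 v=5: → [7,12); WM=10
i=9 t=11 v=7: → [7,13); WM=11
i=10 t=11 v=9: → [7,13); WM=11
i=11 t=12 v=4: → [7,14); WM=12
i=12 t=12 v=8: → [7,14); WM=12
i=13 t=13 v=9: → [7,15); WM=13
i=14 t=14 v=2: → [7,16); WM=14
i=15 t=19 v=1: → [19,21); WM=19
i=16 t=16 v=3: → [16,18); WM=19
i=17 t=20 v=8: → [19,22); WM=20
i=18 t=17 v=5: → [16,19); WM=20

[2,4)=2 [7,16)=71 [16,19)=8 [19,22)=9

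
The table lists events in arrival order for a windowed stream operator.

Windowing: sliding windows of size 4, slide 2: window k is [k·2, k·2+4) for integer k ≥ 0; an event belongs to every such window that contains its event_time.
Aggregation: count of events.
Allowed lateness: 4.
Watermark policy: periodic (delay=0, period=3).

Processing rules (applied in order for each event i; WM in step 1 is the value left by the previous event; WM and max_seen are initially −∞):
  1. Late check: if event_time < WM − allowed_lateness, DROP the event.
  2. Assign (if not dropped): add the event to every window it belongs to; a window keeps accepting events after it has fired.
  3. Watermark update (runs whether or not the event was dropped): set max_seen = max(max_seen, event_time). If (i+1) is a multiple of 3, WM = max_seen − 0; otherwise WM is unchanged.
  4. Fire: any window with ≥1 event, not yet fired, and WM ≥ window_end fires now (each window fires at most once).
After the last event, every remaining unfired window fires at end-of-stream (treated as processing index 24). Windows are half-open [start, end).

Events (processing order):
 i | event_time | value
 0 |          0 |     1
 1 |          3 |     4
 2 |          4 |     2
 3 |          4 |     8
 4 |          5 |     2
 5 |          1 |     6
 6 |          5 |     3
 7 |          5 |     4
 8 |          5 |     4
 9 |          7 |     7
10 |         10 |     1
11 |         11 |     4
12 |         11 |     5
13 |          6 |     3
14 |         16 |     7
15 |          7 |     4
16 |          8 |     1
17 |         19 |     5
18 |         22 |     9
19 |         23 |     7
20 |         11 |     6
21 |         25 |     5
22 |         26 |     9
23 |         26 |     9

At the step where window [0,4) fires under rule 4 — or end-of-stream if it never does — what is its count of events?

2

i=0 t=0 v=1: → [0,4); WM=−∞
i=1 t=3 v=4: → [2,6),[0,4); WM=−∞
i=2 t=4 v=2: → [4,8),[2,6); WM=4; [0,4) fires=2
i=3 t=4 v=8: → [4,8),[2,6); WM=4
i=4 t=5 v=2: → [4,8),[2,6); WM=4
i=5 t=1 v=6: → [0,4); WM=5
i=6 t=5 v=3: → [4,8),[2,6); WM=5
i=7 t=5 v=4: → [4,8),[2,6); WM=5
i=8 t=5 v=4: → [4,8),[2,6); WM=5
i=9 t=7 v=7: → [6,10),[4,8); WM=5
i=10 t=10 v=1: → [10,14),[8,12); WM=5
i=11 t=11 v=4: → [10,14),[8,12); WM=11; [2,6) fires=7 [4,8) fires=7 [6,10) fires=1
i=12 t=11 v=5: → [10,14),[8,12); WM=11
i=13 t=6 v=3: DROP (t<11-4); WM=11
i=14 t=16 v=7: → [16,20),[14,18); WM=16; [8,12) fires=3 [10,14) fires=3
i=15 t=7 v=4: DROP (t<16-4); WM=16
i=16 t=8 v=1: DROP (t<16-4); WM=16
i=17 t=19 v=5: → [18,22),[16,20); WM=19; [14,18) fires=1
i=18 t=22 v=9: → [22,26),[20,24); WM=19
i=19 t=23 v=7: → [22,26),[20,24); WM=19
i=20 t=11 v=6: DROP (t<19-4); WM=23; [16,20) fires=2 [18,22) fires=1
i=21 t=25 v=5: → [24,28),[22,26); WM=23
i=22 t=26 v=9: → [26,30),[24,28); WM=23
i=23 t=26 v=9: → [26,30),[24,28); WM=26; [20,24) fires=2 [22,26) fires=3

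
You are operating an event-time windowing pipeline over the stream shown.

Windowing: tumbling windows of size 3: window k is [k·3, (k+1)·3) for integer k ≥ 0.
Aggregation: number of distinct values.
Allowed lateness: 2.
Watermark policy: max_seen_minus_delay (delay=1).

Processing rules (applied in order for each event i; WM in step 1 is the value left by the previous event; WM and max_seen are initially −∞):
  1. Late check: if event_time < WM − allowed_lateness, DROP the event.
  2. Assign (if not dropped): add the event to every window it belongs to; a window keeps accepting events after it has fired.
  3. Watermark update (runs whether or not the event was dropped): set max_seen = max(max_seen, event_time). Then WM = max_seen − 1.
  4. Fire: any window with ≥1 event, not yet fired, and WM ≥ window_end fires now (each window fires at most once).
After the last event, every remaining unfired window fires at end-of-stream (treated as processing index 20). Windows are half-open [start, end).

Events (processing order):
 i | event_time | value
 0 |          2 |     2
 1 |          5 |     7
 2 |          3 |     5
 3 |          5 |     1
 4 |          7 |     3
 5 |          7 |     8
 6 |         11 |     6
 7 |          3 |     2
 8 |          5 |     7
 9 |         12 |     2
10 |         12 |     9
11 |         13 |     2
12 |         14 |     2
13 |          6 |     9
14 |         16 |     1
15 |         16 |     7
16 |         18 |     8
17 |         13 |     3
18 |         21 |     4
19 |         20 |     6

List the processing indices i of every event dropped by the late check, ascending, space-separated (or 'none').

i=0 t=2 v=2: → [0,3); WM=1
i=1 t=5 v=7: → [3,6); WM=4; [0,3) fires=1
i=2 t=3 v=5: → [3,6); WM=4
i=3 t=5 v=1: → [3,6); WM=4
i=4 t=7 v=3: → [6,9); WM=6; [3,6) fires=3
i=5 t=7 v=8: → [6,9); WM=6
i=6 t=11 v=6: → [9,12); WM=10; [6,9) fires=2
i=7 t=3 v=2: DROP (t<10-2); WM=10
i=8 t=5 v=7: DROP (t<10-2); WM=10
i=9 t=12 v=2: → [12,15); WM=11
i=10 t=12 v=9: → [12,15); WM=11
i=11 t=13 v=2: → [12,15); WM=12; [9,12) fires=1
i=12 t=14 v=2: → [12,15); WM=13
i=13 t=6 v=9: DROP (t<13-2); WM=13
i=14 t=16 v=1: → [15,18); WM=15; [12,15) fires=2
i=15 t=16 v=7: → [15,18); WM=15
i=16 t=18 v=8: → [18,21); WM=17
i=17 t=13 v=3: DROP (t<17-2); WM=17
i=18 t=21 v=4: → [21,24); WM=20; [15,18) fires=2
i=19 t=20 v=6: → [18,21); WM=20

7 8 13 17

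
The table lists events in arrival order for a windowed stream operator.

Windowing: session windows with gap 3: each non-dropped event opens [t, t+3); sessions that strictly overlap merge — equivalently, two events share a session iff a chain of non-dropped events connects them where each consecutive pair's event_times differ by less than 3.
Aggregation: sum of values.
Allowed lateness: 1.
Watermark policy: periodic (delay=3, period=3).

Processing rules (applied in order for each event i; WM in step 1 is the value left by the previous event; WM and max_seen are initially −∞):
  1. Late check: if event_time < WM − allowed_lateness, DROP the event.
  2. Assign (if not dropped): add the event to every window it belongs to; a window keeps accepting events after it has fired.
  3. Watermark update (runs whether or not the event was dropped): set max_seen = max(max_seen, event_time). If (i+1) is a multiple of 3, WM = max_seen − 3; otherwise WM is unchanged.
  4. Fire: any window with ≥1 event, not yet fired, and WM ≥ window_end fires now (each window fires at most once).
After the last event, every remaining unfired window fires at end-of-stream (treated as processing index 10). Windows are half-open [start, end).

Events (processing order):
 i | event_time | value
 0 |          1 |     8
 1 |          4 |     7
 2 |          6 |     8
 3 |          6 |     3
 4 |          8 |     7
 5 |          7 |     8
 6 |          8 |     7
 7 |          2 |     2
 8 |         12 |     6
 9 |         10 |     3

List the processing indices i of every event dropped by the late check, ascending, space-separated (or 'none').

i=0 t=1 v=8: → [1,4); WM=−∞
i=1 t=4 v=7: → [4,7); WM=−∞
i=2 t=6 v=8: → [4,9); WM=3
i=3 t=6 v=3: → [4,9); WM=3
i=4 t=8 v=7: → [4,11); WM=3
i=5 t=7 v=8: → [4,11); WM=5
i=6 t=8 v=7: → [4,11); WM=5
i=7 t=2 v=2: DROP (t<5-1); WM=5
i=8 t=12 v=6: → [12,15); WM=9
i=9 t=10 v=3: → [4,15); WM=9

7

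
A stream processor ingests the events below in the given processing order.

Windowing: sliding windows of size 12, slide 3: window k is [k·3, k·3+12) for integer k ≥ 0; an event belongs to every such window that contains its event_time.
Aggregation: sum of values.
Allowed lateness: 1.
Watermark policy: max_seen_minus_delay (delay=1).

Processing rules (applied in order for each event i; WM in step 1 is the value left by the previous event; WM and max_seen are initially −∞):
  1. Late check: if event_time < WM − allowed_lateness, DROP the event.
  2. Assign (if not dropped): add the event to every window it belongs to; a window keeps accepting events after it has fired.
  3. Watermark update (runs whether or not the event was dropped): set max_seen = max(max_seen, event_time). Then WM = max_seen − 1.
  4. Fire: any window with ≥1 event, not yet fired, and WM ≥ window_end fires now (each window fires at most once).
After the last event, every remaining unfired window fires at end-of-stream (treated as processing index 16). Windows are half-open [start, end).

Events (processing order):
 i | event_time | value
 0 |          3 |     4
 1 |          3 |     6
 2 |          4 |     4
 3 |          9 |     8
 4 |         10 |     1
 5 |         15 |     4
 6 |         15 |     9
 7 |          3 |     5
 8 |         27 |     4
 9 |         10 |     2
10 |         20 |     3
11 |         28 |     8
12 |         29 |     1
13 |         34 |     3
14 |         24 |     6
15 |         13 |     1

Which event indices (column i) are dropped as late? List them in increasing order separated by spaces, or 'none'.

7 9 10 14 15

i=0 t=3 v=4: → [3,15),[0,12); WM=2
i=1 t=3 v=6: → [3,15),[0,12); WM=2
i=2 t=4 v=4: → [3,15),[0,12); WM=3
i=3 t=9 v=8: → [9,21),[6,18),[3,15),[0,12); WM=8
i=4 t=10 v=1: → [9,21),[6,18),[3,15),[0,12); WM=9
i=5 t=15 v=4: → [15,27),[12,24),[9,21),[6,18); WM=14; [0,12) fires=23
i=6 t=15 v=9: → [15,27),[12,24),[9,21),[6,18); WM=14
i=7 t=3 v=5: DROP (t<14-1); WM=14
i=8 t=27 v=4: → [27,39),[24,36),[21,33),[18,30); WM=26; [3,15) fires=23 [6,18) fires=22 [9,21) fires=22 [12,24) fires=13
i=9 t=10 v=2: DROP (t<26-1); WM=26
i=10 t=20 v=3: DROP (t<26-1); WM=26
i=11 t=28 v=8: → [27,39),[24,36),[21,33),[18,30); WM=27; [15,27) fires=13
i=12 t=29 v=1: → [27,39),[24,36),[21,33),[18,30); WM=28
i=13 t=34 v=3: → [33,45),[30,42),[27,39),[24,36); WM=33; [18,30) fires=13 [21,33) fires=13
i=14 t=24 v=6: DROP (t<33-1); WM=33
i=15 t=13 v=1: DROP (t<33-1); WM=33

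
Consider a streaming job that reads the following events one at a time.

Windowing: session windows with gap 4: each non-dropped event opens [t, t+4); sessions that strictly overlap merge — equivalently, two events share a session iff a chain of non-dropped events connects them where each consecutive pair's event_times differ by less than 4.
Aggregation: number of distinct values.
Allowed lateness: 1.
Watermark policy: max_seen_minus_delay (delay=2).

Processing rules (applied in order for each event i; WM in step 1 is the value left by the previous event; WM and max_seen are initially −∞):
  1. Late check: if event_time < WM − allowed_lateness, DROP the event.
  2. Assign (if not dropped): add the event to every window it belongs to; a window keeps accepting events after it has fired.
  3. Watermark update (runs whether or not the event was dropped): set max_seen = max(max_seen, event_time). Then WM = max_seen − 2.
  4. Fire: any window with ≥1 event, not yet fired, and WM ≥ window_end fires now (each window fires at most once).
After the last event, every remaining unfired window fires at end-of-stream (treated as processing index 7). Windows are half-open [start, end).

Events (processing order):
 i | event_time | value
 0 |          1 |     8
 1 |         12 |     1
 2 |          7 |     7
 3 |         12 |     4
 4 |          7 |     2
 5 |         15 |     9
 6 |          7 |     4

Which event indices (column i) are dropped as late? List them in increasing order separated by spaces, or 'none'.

2 4 6

i=0 t=1 v=8: → [1,5); WM=-1
i=1 t=12 v=1: → [12,16); WM=10
i=2 t=7 v=7: DROP (t<10-1); WM=10
i=3 t=12 v=4: → [12,16); WM=10
i=4 t=7 v=2: DROP (t<10-1); WM=10
i=5 t=15 v=9: → [12,19); WM=13
i=6 t=7 v=4: DROP (t<13-1); WM=13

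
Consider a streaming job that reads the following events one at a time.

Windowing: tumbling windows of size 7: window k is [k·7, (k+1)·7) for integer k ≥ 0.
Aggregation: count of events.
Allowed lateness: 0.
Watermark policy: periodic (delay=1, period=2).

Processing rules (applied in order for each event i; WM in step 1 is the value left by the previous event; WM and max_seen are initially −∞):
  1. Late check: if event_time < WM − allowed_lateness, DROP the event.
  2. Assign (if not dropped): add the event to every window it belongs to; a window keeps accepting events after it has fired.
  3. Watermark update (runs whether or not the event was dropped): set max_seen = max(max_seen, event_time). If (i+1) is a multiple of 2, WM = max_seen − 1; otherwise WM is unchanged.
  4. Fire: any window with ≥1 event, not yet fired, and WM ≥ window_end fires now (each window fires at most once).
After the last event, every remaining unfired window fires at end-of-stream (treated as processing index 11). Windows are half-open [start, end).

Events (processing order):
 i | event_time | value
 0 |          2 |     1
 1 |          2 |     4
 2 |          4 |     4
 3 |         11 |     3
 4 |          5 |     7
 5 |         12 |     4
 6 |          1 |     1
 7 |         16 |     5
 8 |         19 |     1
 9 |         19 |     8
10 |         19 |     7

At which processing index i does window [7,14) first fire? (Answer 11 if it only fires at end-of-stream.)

7

i=0 t=2 v=1: → [0,7); WM=−∞
i=1 t=2 v=4: → [0,7); WM=1
i=2 t=4 v=4: → [0,7); WM=1
i=3 t=11 v=3: → [7,14); WM=10; [0,7) fires=3
i=4 t=5 v=7: DROP (t<10-0); WM=10
i=5 t=12 v=4: → [7,14); WM=11
i=6 t=1 v=1: DROP (t<11-0); WM=11
i=7 t=16 v=5: → [14,21); WM=15; [7,14) fires=2
i=8 t=19 v=1: → [14,21); WM=15
i=9 t=19 v=8: → [14,21); WM=18
i=10 t=19 v=7: → [14,21); WM=18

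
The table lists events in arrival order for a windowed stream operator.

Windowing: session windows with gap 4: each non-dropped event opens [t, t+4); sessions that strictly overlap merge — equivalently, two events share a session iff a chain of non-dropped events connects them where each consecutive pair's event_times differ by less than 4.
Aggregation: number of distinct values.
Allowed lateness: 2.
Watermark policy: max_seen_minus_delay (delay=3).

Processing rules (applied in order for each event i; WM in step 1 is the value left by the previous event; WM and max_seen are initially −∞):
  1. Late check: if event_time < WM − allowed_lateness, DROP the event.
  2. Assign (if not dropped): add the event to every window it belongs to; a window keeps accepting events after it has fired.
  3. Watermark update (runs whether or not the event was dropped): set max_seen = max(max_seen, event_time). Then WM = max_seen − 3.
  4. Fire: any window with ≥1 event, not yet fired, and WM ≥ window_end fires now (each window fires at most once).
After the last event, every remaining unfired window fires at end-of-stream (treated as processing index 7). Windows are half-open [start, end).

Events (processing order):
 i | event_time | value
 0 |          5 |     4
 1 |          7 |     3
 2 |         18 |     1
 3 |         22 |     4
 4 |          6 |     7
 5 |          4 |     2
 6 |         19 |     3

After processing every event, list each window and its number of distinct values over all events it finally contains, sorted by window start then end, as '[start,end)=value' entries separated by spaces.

i=0 t=5 v=4: → [5,9); WM=2
i=1 t=7 v=3: → [5,11); WM=4
i=2 t=18 v=1: → [18,22); WM=15
i=3 t=22 v=4: → [22,26); WM=19
i=4 t=6 v=7: DROP (t<19-2); WM=19
i=5 t=4 v=2: DROP (t<19-2); WM=19
i=6 t=19 v=3: → [18,26); WM=19

[5,11)=2 [18,26)=3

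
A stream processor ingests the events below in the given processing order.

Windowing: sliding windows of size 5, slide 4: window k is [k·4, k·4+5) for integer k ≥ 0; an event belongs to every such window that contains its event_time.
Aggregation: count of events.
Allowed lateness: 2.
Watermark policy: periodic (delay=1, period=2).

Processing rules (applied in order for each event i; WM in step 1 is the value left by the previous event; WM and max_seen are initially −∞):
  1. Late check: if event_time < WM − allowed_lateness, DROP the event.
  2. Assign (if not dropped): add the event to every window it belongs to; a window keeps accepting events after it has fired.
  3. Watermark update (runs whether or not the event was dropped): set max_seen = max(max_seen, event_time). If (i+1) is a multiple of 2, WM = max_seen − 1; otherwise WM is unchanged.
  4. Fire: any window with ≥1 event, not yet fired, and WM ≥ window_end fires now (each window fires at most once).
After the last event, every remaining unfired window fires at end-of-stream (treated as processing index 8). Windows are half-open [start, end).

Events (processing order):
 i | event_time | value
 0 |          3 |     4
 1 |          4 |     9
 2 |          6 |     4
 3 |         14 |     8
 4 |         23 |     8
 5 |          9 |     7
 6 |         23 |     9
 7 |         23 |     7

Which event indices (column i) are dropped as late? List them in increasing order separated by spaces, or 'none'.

5

i=0 t=3 v=4: → [0,5); WM=−∞
i=1 t=4 v=9: → [4,9),[0,5); WM=3
i=2 t=6 v=4: → [4,9); WM=3
i=3 t=14 v=8: → [12,17); WM=13; [0,5) fires=2 [4,9) fires=2
i=4 t=23 v=8: → [20,25); WM=13
i=5 t=9 v=7: DROP (t<13-2); WM=22; [12,17) fires=1
i=6 t=23 v=9: → [20,25); WM=22
i=7 t=23 v=7: → [20,25); WM=22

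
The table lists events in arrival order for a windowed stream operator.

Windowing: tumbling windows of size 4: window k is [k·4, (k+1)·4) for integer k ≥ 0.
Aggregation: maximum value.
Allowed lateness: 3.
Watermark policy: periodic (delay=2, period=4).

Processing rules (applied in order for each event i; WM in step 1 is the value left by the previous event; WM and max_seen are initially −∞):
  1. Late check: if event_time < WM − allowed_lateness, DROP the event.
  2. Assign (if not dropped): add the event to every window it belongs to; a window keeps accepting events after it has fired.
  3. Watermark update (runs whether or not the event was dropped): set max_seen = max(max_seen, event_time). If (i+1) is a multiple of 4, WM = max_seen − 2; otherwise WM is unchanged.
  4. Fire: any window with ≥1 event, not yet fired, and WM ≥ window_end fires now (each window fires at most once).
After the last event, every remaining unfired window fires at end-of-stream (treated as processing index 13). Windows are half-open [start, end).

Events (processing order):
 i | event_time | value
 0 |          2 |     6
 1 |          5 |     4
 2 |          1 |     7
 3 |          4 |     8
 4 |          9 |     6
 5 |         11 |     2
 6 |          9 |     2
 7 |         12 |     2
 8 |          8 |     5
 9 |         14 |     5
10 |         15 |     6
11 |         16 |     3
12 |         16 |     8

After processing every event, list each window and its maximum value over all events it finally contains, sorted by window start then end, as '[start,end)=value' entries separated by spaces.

[0,4)=7 [4,8)=8 [8,12)=6 [12,16)=6 [16,20)=8

i=0 t=2 v=6: → [0,4); WM=−∞
i=1 t=5 v=4: → [4,8); WM=−∞
i=2 t=1 v=7: → [0,4); WM=−∞
i=3 t=4 v=8: → [4,8); WM=3
i=4 t=9 v=6: → [8,12); WM=3
i=5 t=11 v=2: → [8,12); WM=3
i=6 t=9 v=2: → [8,12); WM=3
i=7 t=12 v=2: → [12,16); WM=10; [0,4) fires=7 [4,8) fires=8
i=8 t=8 v=5: → [8,12); WM=10
i=9 t=14 v=5: → [12,16); WM=10
i=10 t=15 v=6: → [12,16); WM=10
i=11 t=16 v=3: → [16,20); WM=14; [8,12) fires=6
i=12 t=16 v=8: → [16,20); WM=14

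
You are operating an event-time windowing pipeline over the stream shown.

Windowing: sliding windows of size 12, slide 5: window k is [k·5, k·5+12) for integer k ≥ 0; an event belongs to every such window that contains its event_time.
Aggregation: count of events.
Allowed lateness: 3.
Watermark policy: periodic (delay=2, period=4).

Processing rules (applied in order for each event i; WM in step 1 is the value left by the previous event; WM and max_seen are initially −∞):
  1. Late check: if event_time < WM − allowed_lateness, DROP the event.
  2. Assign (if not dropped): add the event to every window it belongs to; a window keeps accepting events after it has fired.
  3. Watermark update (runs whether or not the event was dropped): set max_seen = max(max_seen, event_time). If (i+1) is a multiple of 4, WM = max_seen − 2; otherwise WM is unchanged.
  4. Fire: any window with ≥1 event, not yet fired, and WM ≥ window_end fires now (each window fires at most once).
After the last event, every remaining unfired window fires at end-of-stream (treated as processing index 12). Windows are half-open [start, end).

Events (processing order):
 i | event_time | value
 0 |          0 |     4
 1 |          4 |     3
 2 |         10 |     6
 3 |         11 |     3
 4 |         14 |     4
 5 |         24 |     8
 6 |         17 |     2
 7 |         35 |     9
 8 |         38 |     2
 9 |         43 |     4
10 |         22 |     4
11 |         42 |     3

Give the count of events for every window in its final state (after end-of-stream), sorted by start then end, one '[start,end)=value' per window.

i=0 t=0 v=4: → [0,12); WM=−∞
i=1 t=4 v=3: → [0,12); WM=−∞
i=2 t=10 v=6: → [10,22),[5,17),[0,12); WM=−∞
i=3 t=11 v=3: → [10,22),[5,17),[0,12); WM=9
i=4 t=14 v=4: → [10,22),[5,17); WM=9
i=5 t=24 v=8: → [20,32),[15,27); WM=9
i=6 t=17 v=2: → [15,27),[10,22); WM=9
i=7 t=35 v=9: → [35,47),[30,42),[25,37); WM=33; [0,12) fires=4 [5,17) fires=3 [10,22) fires=4 [15,27) fires=2 [20,32) fires=1
i=8 t=38 v=2: → [35,47),[30,42); WM=33
i=9 t=43 v=4: → [40,52),[35,47); WM=33
i=10 t=22 v=4: DROP (t<33-3); WM=33
i=11 t=42 v=3: → [40,52),[35,47); WM=41; [25,37) fires=1

[0,12)=4 [5,17)=3 [10,22)=4 [15,27)=2 [20,32)=1 [25,37)=1 [30,42)=2 [35,47)=4 [40,52)=2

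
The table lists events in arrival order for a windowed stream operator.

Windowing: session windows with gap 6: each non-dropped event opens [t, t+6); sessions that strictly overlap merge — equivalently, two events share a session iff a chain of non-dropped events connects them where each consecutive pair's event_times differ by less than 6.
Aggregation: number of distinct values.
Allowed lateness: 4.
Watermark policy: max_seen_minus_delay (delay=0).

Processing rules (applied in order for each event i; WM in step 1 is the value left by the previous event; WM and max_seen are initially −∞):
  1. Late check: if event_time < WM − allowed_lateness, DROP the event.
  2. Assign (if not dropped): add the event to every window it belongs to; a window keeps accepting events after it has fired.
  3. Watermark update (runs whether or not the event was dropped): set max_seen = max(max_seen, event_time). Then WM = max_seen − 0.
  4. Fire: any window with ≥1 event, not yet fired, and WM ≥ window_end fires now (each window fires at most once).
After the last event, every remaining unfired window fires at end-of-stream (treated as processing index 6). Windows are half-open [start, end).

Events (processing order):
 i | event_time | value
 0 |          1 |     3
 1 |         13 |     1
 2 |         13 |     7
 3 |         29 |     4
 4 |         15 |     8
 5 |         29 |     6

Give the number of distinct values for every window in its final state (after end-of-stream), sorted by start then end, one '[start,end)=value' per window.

[1,7)=1 [13,19)=2 [29,35)=2

i=0 t=1 v=3: → [1,7); WM=1
i=1 t=13 v=1: → [13,19); WM=13
i=2 t=13 v=7: → [13,19); WM=13
i=3 t=29 v=4: → [29,35); WM=29
i=4 t=15 v=8: DROP (t<29-4); WM=29
i=5 t=29 v=6: → [29,35); WM=29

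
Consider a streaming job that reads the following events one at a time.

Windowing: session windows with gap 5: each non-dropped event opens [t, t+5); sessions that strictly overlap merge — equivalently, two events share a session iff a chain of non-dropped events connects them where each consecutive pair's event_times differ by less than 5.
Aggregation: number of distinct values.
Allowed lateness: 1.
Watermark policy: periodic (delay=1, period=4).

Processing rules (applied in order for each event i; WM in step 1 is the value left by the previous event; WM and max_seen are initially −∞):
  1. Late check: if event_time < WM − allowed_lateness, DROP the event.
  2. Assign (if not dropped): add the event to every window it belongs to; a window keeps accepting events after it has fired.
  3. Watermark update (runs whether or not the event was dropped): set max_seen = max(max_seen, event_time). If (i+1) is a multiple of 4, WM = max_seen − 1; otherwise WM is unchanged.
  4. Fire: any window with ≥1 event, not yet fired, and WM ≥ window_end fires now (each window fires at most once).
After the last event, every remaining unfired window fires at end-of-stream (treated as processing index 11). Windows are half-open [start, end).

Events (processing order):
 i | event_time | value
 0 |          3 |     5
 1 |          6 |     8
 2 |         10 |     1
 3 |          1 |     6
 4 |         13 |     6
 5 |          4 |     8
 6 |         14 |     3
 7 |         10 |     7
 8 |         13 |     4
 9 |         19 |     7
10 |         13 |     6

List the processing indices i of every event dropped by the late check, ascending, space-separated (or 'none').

5

i=0 t=3 v=5: → [3,8); WM=−∞
i=1 t=6 v=8: → [3,11); WM=−∞
i=2 t=10 v=1: → [3,15); WM=−∞
i=3 t=1 v=6: → [1,15); WM=9
i=4 t=13 v=6: → [1,18); WM=9
i=5 t=4 v=8: DROP (t<9-1); WM=9
i=6 t=14 v=3: → [1,19); WM=9
i=7 t=10 v=7: → [1,19); WM=13
i=8 t=13 v=4: → [1,19); WM=13
i=9 t=19 v=7: → [19,24); WM=13
i=10 t=13 v=6: → [1,19); WM=13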